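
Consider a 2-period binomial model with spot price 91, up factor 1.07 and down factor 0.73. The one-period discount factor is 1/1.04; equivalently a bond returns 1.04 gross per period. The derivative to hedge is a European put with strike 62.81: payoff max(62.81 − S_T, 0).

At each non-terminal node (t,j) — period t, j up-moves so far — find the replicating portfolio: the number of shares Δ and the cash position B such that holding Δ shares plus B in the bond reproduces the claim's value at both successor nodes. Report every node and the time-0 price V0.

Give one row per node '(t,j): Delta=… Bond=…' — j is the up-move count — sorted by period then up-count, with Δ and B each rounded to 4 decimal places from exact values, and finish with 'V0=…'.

(0,0): Delta=-0.0393 Bond=3.6754
(1,0): Delta=-0.6338 Bond=43.3208
(1,1): Delta=0.0000 Bond=0.0000
V0=0.1030

Risk-neutral probability p* = (R−d)/(u−d) = (1.04−0.73)/(1.07−0.73) = 0.9118.
Terminal values V(2,·): V(2,0)=14.3161, V(2,1)=0.0000, V(2,2)=0.0000
(1,0): S=66.4300. Δ = (V_up−V_dn)/(S_up−S_dn) = (0.0000−14.3161)/(71.0801−48.4939) = -0.6338. V = [p*·0.0000 + (1−p*)·14.3161]/1.04 = 1.2146. B = V − Δ·S = 43.3208.
(1,1): S=97.3700. Δ = (V_up−V_dn)/(S_up−S_dn) = (0.0000−0.0000)/(104.1859−71.0801) = 0.0000. V = [p*·0.0000 + (1−p*)·0.0000]/1.04 = 0.0000. B = V − Δ·S = 0.0000.
(0,0): S=91.0000. Δ = (V_up−V_dn)/(S_up−S_dn) = (0.0000−1.2146)/(97.3700−66.4300) = -0.0393. V = [p*·0.0000 + (1−p*)·1.2146]/1.04 = 0.1030. B = V − Δ·S = 3.6754.
Each (Δ,B) replicates both successor values, so the strategy is self-financing and V0 is arbitrage-free.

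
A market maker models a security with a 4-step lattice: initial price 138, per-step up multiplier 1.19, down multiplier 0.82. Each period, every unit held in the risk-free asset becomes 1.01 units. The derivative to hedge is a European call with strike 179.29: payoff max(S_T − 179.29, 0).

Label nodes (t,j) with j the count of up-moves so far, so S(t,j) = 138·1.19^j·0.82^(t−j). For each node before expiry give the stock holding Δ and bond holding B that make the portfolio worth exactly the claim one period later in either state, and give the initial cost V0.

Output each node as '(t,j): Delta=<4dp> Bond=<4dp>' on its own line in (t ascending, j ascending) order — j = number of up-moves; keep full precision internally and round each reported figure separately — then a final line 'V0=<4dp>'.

(0,0): Delta=0.3049 Bond=-32.6766
(1,0): Delta=0.0704 Bond=-6.4678
(1,1): Delta=0.4580 Bond=-58.1424
(2,0): Delta=0.0000 Bond=0.0000
(2,1): Delta=0.1164 Bond=-12.7211
(2,2): Delta=0.6810 Bond=-102.3053
(3,0): Delta=0.0000 Bond=0.0000
(3,1): Delta=0.0000 Bond=0.0000
(3,2): Delta=0.1923 Bond=-25.0204
(3,3): Delta=1.0000 Bond=-177.5149
V0=9.3990

Since d<R<u, set p* = (R−d)/(u−d) = 0.5135; price each node as the discounted p*-expectation of its children.
Terminal values V(4,·): V(4,0)=0.0000, V(4,1)=0.0000, V(4,2)=0.0000, V(4,3)=11.4026, V(4,4)=97.4468
(3,0): S=76.0888. Δ = (V_up−V_dn)/(S_up−S_dn) = (0.0000−0.0000)/(90.5457−62.3928) = 0.0000. V = [p*·0.0000 + (1−p*)·0.0000]/1.01 = 0.0000. B = V − Δ·S = 0.0000.
(3,1): S=110.4215. Δ = (V_up−V_dn)/(S_up−S_dn) = (0.0000−0.0000)/(131.4016−90.5457) = 0.0000. V = [p*·0.0000 + (1−p*)·0.0000]/1.01 = 0.0000. B = V − Δ·S = 0.0000.
(3,2): S=160.2459. Δ = (V_up−V_dn)/(S_up−S_dn) = (11.4026−0.0000)/(190.6926−131.4016) = 0.1923. V = [p*·11.4026 + (1−p*)·0.0000]/1.01 = 5.7974. B = V − Δ·S = -25.0204.
(3,3): S=232.5519. Δ = (V_up−V_dn)/(S_up−S_dn) = (97.4468−11.4026)/(276.7368−190.6926) = 1.0000. V = [p*·97.4468 + (1−p*)·11.4026]/1.01 = 55.0371. B = V − Δ·S = -177.5149.
(2,0): S=92.7912. Δ = (V_up−V_dn)/(S_up−S_dn) = (0.0000−0.0000)/(110.4215−76.0888) = 0.0000. V = [p*·0.0000 + (1−p*)·0.0000]/1.01 = 0.0000. B = V − Δ·S = 0.0000.
(2,1): S=134.6604. Δ = (V_up−V_dn)/(S_up−S_dn) = (5.7974−0.0000)/(160.2459−110.4215) = 0.1164. V = [p*·5.7974 + (1−p*)·0.0000]/1.01 = 2.9476. B = V − Δ·S = -12.7211.
(2,2): S=195.4218. Δ = (V_up−V_dn)/(S_up−S_dn) = (55.0371−5.7974)/(232.5519−160.2459) = 0.6810. V = [p*·55.0371 + (1−p*)·5.7974]/1.01 = 30.7749. B = V − Δ·S = -102.3053.
(1,0): S=113.1600. Δ = (V_up−V_dn)/(S_up−S_dn) = (2.9476−0.0000)/(134.6604−92.7912) = 0.0704. V = [p*·2.9476 + (1−p*)·0.0000]/1.01 = 1.4986. B = V − Δ·S = -6.4678.
(1,1): S=164.2200. Δ = (V_up−V_dn)/(S_up−S_dn) = (30.7749−2.9476)/(195.4218−134.6604) = 0.4580. V = [p*·30.7749 + (1−p*)·2.9476]/1.01 = 17.0666. B = V − Δ·S = -58.1424.
(0,0): S=138.0000. Δ = (V_up−V_dn)/(S_up−S_dn) = (17.0666−1.4986)/(164.2200−113.1600) = 0.3049. V = [p*·17.0666 + (1−p*)·1.4986]/1.01 = 9.3990. B = V − Δ·S = -32.6766.
Self-financing check: at every node Δ·S+B equals the discounted successor values.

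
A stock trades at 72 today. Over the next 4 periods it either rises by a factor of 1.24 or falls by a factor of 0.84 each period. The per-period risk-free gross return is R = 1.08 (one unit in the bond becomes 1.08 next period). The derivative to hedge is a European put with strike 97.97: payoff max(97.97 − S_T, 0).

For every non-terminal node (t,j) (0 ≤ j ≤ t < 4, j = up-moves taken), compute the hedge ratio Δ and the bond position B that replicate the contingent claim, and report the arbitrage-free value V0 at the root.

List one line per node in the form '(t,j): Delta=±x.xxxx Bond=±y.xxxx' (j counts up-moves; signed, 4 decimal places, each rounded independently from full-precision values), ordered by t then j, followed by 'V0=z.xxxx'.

(0,0): Delta=-0.4666 Bond=44.8921
(1,0): Delta=-0.7787 Bond=67.3638
(1,1): Delta=-0.3256 Bond=35.8966
(2,0): Delta=-1.0000 Bond=83.9935
(2,1): Delta=-0.6788 Bond=65.2592
(2,2): Delta=-0.1661 Bond=21.1079
(3,0): Delta=-1.0000 Bond=90.7130
(3,1): Delta=-1.0000 Bond=90.7130
(3,2): Delta=-0.5338 Bond=56.9912
(3,3): Delta=0.0000 Bond=0.0000
V0=11.2992

Under the risk-neutral measure, an up-move has probability p* = (R−d)/(u−d) = 0.6000 and values discount at R = 1.08.
Payoff layer (t=4): V(4,0)=62.1233, V(4,1)=45.0534, V(4,2)=19.8550, V(4,3)=0.0000, V(4,4)=0.0000
Node (3,0) S=42.6747: V=(p*·45.0534+(1−p*)·62.1233)/1.08=48.0383; Δ=(45.0534−62.1233)/(52.9166−35.8467)=-1.0000; B=V−Δ·S=90.7130
Node (3,1) S=62.9960: V=(p*·19.8550+(1−p*)·45.0534)/1.08=27.7170; Δ=(19.8550−45.0534)/(78.1150−52.9166)=-1.0000; B=V−Δ·S=90.7130
Node (3,2) S=92.9940: V=(p*·0.0000+(1−p*)·19.8550)/1.08=7.3537; Δ=(0.0000−19.8550)/(115.3126−78.1150)=-0.5338; B=V−Δ·S=56.9912
Node (3,3) S=137.2769: V=(p*·0.0000+(1−p*)·0.0000)/1.08=0.0000; Δ=(0.0000−0.0000)/(170.2234−115.3126)=0.0000; B=V−Δ·S=0.0000
Node (2,0) S=50.8032: V=(p*·27.7170+(1−p*)·48.0383)/1.08=33.1903; Δ=(27.7170−48.0383)/(62.9960−42.6747)=-1.0000; B=V−Δ·S=83.9935
Node (2,1) S=74.9952: V=(p*·7.3537+(1−p*)·27.7170)/1.08=14.3509; Δ=(7.3537−27.7170)/(92.9940−62.9960)=-0.6788; B=V−Δ·S=65.2592
Node (2,2) S=110.7072: V=(p*·0.0000+(1−p*)·7.3537)/1.08=2.7236; Δ=(0.0000−7.3537)/(137.2769−92.9940)=-0.1661; B=V−Δ·S=21.1079
Node (1,0) S=60.4800: V=(p*·14.3509+(1−p*)·33.1903)/1.08=20.2654; Δ=(14.3509−33.1903)/(74.9952−50.8032)=-0.7787; B=V−Δ·S=67.3638
Node (1,1) S=89.2800: V=(p*·2.7236+(1−p*)·14.3509)/1.08=6.8283; Δ=(2.7236−14.3509)/(110.7072−74.9952)=-0.3256; B=V−Δ·S=35.8966
Node (0,0) S=72.0000: V=(p*·6.8283+(1−p*)·20.2654)/1.08=11.2992; Δ=(6.8283−20.2654)/(89.2800−60.4800)=-0.4666; B=V−Δ·S=44.8921
The time-0 hedge costs 11.2992, which is the no-arbitrage price.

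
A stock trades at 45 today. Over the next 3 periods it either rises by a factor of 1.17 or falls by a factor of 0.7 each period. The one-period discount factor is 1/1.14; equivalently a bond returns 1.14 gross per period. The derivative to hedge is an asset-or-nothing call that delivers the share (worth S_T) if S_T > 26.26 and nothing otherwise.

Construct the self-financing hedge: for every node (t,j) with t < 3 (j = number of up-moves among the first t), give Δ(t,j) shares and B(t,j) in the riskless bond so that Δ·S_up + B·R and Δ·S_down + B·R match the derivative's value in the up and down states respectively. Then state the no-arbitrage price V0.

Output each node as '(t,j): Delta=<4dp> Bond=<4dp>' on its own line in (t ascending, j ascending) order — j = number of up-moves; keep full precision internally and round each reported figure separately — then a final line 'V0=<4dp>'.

Risk-neutral probability p* = (R−d)/(u−d) = (1.14−0.7)/(1.17−0.7) = 0.9362.
Terminal values V(3,·): V(3,0)=0.0000, V(3,1)=0.0000, V(3,2)=43.1203, V(3,3)=72.0726
Node (2,0) S=22.0500: V=(p*·0.0000+(1−p*)·0.0000)/1.14=0.0000; Δ=(0.0000−0.0000)/(25.7985−15.4350)=0.0000; B=V−Δ·S=0.0000
Node (2,1) S=36.8550: V=(p*·43.1203+(1−p*)·0.0000)/1.14=35.4105; Δ=(43.1203−0.0000)/(43.1203−25.7985)=2.4894; B=V−Δ·S=-56.3349
Node (2,2) S=61.6005: V=(p*·72.0726+(1−p*)·43.1203)/1.14=61.6005; Δ=(72.0726−43.1203)/(72.0726−43.1203)=1.0000; B=V−Δ·S=0.0000
Node (1,0) S=31.5000: V=(p*·35.4105+(1−p*)·0.0000)/1.14=29.0792; Δ=(35.4105−0.0000)/(36.8550−22.0500)=2.3918; B=V−Δ·S=-46.2623
Node (1,1) S=52.6500: V=(p*·61.6005+(1−p*)·35.4105)/1.14=52.5691; Δ=(61.6005−35.4105)/(61.6005−36.8550)=1.0584; B=V−Δ·S=-3.1543
Node (0,0) S=45.0000: V=(p*·52.5691+(1−p*)·29.0792)/1.14=44.7980; Δ=(52.5691−29.0792)/(52.6500−31.5000)=1.1106; B=V−Δ·S=-5.1806
Root portfolio cost Δ·45+B reproduces V0=44.7980.

(0,0): Delta=1.1106 Bond=-5.1806
(1,0): Delta=2.3918 Bond=-46.2623
(1,1): Delta=1.0584 Bond=-3.1543
(2,0): Delta=0.0000 Bond=0.0000
(2,1): Delta=2.4894 Bond=-56.3349
(2,2): Delta=1.0000 Bond=0.0000
V0=44.7980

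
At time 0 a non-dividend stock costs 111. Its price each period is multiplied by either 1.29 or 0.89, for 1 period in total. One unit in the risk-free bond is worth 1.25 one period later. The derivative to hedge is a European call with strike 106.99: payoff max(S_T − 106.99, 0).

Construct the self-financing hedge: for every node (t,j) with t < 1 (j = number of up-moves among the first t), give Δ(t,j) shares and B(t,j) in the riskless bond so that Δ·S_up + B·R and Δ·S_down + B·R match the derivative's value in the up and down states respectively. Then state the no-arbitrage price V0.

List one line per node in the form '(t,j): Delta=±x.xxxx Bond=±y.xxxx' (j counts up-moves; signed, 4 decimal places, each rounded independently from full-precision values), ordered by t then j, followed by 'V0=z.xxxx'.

(0,0): Delta=0.8153 Bond=-64.4360
V0=26.0640

The replicating-portfolio and risk-neutral prices coincide; use p* = (1.25−0.89)/(1.29−0.89) = 0.9000 for the latter.
At expiry t=1: V(1,0)=0.0000, V(1,1)=36.2000
Node (0,0) S=111.0000: V=(p*·36.2000+(1−p*)·0.0000)/1.25=26.0640; Δ=(36.2000−0.0000)/(143.1900−98.7900)=0.8153; B=V−Δ·S=-64.4360
Each (Δ,B) replicates both successor values, so the strategy is self-financing and V0 is arbitrage-free.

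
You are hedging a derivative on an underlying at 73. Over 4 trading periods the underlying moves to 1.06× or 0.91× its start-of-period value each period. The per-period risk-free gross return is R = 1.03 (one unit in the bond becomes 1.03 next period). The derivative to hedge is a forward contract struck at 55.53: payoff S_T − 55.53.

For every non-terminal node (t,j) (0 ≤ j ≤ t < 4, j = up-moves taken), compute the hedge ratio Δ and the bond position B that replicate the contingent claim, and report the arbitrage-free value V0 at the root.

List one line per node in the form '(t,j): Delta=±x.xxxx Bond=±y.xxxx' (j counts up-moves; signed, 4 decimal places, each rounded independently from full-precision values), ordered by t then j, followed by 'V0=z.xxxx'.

(0,0): Delta=1.0000 Bond=-49.3377
(1,0): Delta=1.0000 Bond=-50.8178
(1,1): Delta=1.0000 Bond=-50.8178
(2,0): Delta=1.0000 Bond=-52.3424
(2,1): Delta=1.0000 Bond=-52.3424
(2,2): Delta=1.0000 Bond=-52.3424
(3,0): Delta=1.0000 Bond=-53.9126
(3,1): Delta=1.0000 Bond=-53.9126
(3,2): Delta=1.0000 Bond=-53.9126
(3,3): Delta=1.0000 Bond=-53.9126
V0=23.6623

Risk-neutral probability p* = (R−d)/(u−d) = (1.03−0.91)/(1.06−0.91) = 0.8000.
At expiry t=4: V(4,0)=-5.4703, V(4,1)=2.7813, V(4,2)=12.3931, V(4,3)=23.5892, V(4,4)=36.6308
Node (3,0) S=55.0107: V=(p*·2.7813+(1−p*)·-5.4703)/1.03=1.0981; Δ=(2.7813−-5.4703)/(58.3113−50.0597)=1.0000; B=V−Δ·S=-53.9126
Node (3,1) S=64.0784: V=(p*·12.3931+(1−p*)·2.7813)/1.03=10.1658; Δ=(12.3931−2.7813)/(67.9231−58.3113)=1.0000; B=V−Δ·S=-53.9126
Node (3,2) S=74.6407: V=(p*·23.5892+(1−p*)·12.3931)/1.03=20.7281; Δ=(23.5892−12.3931)/(79.1192−67.9231)=1.0000; B=V−Δ·S=-53.9126
Node (3,3) S=86.9442: V=(p*·36.6308+(1−p*)·23.5892)/1.03=33.0315; Δ=(36.6308−23.5892)/(92.1608−79.1192)=1.0000; B=V−Δ·S=-53.9126
Node (2,0) S=60.4513: V=(p*·10.1658+(1−p*)·1.0981)/1.03=8.1089; Δ=(10.1658−1.0981)/(64.0784−55.0107)=1.0000; B=V−Δ·S=-52.3424
Node (2,1) S=70.4158: V=(p*·20.7281+(1−p*)·10.1658)/1.03=18.0734; Δ=(20.7281−10.1658)/(74.6407−64.0784)=1.0000; B=V−Δ·S=-52.3424
Node (2,2) S=82.0228: V=(p*·33.0315+(1−p*)·20.7281)/1.03=29.6804; Δ=(33.0315−20.7281)/(86.9442−74.6407)=1.0000; B=V−Δ·S=-52.3424
Node (1,0) S=66.4300: V=(p*·18.0734+(1−p*)·8.1089)/1.03=15.6122; Δ=(18.0734−8.1089)/(70.4158−60.4513)=1.0000; B=V−Δ·S=-50.8178
Node (1,1) S=77.3800: V=(p*·29.6804+(1−p*)·18.0734)/1.03=26.5622; Δ=(29.6804−18.0734)/(82.0228−70.4158)=1.0000; B=V−Δ·S=-50.8178
Node (0,0) S=73.0000: V=(p*·26.5622+(1−p*)·15.6122)/1.03=23.6623; Δ=(26.5622−15.6122)/(77.3800−66.4300)=1.0000; B=V−Δ·S=-49.3377
Check: Δ(0,0)·S0 + B(0,0) = 23.6623 = V0.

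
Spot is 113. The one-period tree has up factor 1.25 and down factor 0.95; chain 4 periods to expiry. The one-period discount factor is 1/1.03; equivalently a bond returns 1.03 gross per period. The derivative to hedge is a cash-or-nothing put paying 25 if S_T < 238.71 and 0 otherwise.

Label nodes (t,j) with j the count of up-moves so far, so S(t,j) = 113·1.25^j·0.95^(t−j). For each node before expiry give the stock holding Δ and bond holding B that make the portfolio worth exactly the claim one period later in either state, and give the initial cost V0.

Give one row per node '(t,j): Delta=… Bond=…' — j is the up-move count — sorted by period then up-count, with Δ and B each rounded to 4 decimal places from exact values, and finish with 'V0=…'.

(0,0): Delta=-0.0128 Bond=23.5460
(1,0): Delta=0.0000 Bond=22.8785
(1,1): Delta=-0.0395 Bond=28.0305
(2,0): Delta=0.0000 Bond=23.5649
(2,1): Delta=0.0000 Bond=23.5649
(2,2): Delta=-0.1222 Bond=43.4641
(3,0): Delta=0.0000 Bond=24.2718
(3,1): Delta=0.0000 Bond=24.2718
(3,2): Delta=0.0000 Bond=24.2718
(3,3): Delta=-0.3776 Bond=101.1327
V0=22.0999

Risk-neutral probability p* = (R−d)/(u−d) = (1.03−0.95)/(1.25−0.95) = 0.2667.
Terminal payoffs: V(4,0)=25.0000, V(4,1)=25.0000, V(4,2)=25.0000, V(4,3)=25.0000, V(4,4)=0.0000
  t=3,j=0: stock 96.8834 → up 121.1042 (V=25.0000), down 92.0392 (V=25.0000). Price 24.2718; hedge Δ=0.0000, bond B=24.2718.
  t=3,j=1: stock 127.4781 → up 159.3477 (V=25.0000), down 121.1042 (V=25.0000). Price 24.2718; hedge Δ=0.0000, bond B=24.2718.
  t=3,j=2: stock 167.7344 → up 209.6680 (V=25.0000), down 159.3477 (V=25.0000). Price 24.2718; hedge Δ=0.0000, bond B=24.2718.
  t=3,j=3: stock 220.7031 → up 275.8789 (V=0.0000), down 209.6680 (V=25.0000). Price 17.7994; hedge Δ=-0.3776, bond B=101.1327.
  t=2,j=0: stock 101.9825 → up 127.4781 (V=24.2718), down 96.8834 (V=24.2718). Price 23.5649; hedge Δ=0.0000, bond B=23.5649.
  t=2,j=1: stock 134.1875 → up 167.7344 (V=24.2718), down 127.4781 (V=24.2718). Price 23.5649; hedge Δ=0.0000, bond B=23.5649.
  t=2,j=2: stock 176.5625 → up 220.7031 (V=17.7994), down 167.7344 (V=24.2718). Price 21.8892; hedge Δ=-0.1222, bond B=43.4641.
  t=1,j=0: stock 107.3500 → up 134.1875 (V=23.5649), down 101.9825 (V=23.5649). Price 22.8785; hedge Δ=0.0000, bond B=22.8785.
  t=1,j=1: stock 141.2500 → up 176.5625 (V=21.8892), down 134.1875 (V=23.5649). Price 22.4447; hedge Δ=-0.0395, bond B=28.0305.
  t=0,j=0: stock 113.0000 → up 141.2500 (V=22.4447), down 107.3500 (V=22.8785). Price 22.0999; hedge Δ=-0.0128, bond B=23.5460.
Root portfolio cost Δ·113+B reproduces V0=22.0999.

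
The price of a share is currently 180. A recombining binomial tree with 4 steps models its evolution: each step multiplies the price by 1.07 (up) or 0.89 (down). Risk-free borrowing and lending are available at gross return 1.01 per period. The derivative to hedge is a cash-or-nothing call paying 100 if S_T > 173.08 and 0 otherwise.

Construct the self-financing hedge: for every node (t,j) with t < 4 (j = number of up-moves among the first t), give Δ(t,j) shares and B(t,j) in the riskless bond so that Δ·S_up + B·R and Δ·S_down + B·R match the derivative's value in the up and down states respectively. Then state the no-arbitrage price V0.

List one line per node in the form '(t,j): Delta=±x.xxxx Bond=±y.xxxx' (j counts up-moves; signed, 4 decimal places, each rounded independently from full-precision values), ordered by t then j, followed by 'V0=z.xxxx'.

(0,0): Delta=1.3314 Bond=-182.7049
(1,0): Delta=1.5109 Bond=-213.2902
(1,1): Delta=1.2567 Bond=-170.1528
(2,0): Delta=0.0000 Bond=0.0000
(2,1): Delta=2.1393 Bond=-323.1346
(2,2): Delta=0.8897 Bond=-96.2142
(3,0): Delta=0.0000 Bond=0.0000
(3,1): Delta=0.0000 Bond=0.0000
(3,2): Delta=3.0290 Bond=-489.5490
(3,3): Delta=0.0000 Bond=99.0099
V0=56.9470

No-arbitrage ⇒ martingale measure with p* = (R−d)/(u−d) = 0.6667.
Terminal payoffs: V(4,0)=0.0000, V(4,1)=0.0000, V(4,2)=0.0000, V(4,3)=100.0000, V(4,4)=100.0000
(3,0): S=126.8944. Δ = (V_up−V_dn)/(S_up−S_dn) = (0.0000−0.0000)/(135.7770−112.9360) = 0.0000. V = [p*·0.0000 + (1−p*)·0.0000]/1.01 = 0.0000. B = V − Δ·S = 0.0000.
(3,1): S=152.5585. Δ = (V_up−V_dn)/(S_up−S_dn) = (0.0000−0.0000)/(163.2376−135.7770) = 0.0000. V = [p*·0.0000 + (1−p*)·0.0000]/1.01 = 0.0000. B = V − Δ·S = 0.0000.
(3,2): S=183.4130. Δ = (V_up−V_dn)/(S_up−S_dn) = (100.0000−0.0000)/(196.2519−163.2376) = 3.0290. V = [p*·100.0000 + (1−p*)·0.0000]/1.01 = 66.0066. B = V − Δ·S = -489.5490.
(3,3): S=220.5077. Δ = (V_up−V_dn)/(S_up−S_dn) = (100.0000−100.0000)/(235.9433−196.2519) = 0.0000. V = [p*·100.0000 + (1−p*)·100.0000]/1.01 = 99.0099. B = V − Δ·S = 99.0099.
(2,0): S=142.5780. Δ = (V_up−V_dn)/(S_up−S_dn) = (0.0000−0.0000)/(152.5585−126.8944) = 0.0000. V = [p*·0.0000 + (1−p*)·0.0000]/1.01 = 0.0000. B = V − Δ·S = 0.0000.
(2,1): S=171.4140. Δ = (V_up−V_dn)/(S_up−S_dn) = (66.0066−0.0000)/(183.4130−152.5585) = 2.1393. V = [p*·66.0066 + (1−p*)·0.0000]/1.01 = 43.5687. B = V − Δ·S = -323.1346.
(2,2): S=206.0820. Δ = (V_up−V_dn)/(S_up−S_dn) = (99.0099−66.0066)/(220.5077−183.4130) = 0.8897. V = [p*·99.0099 + (1−p*)·66.0066]/1.01 = 87.1374. B = V − Δ·S = -96.2142.
(1,0): S=160.2000. Δ = (V_up−V_dn)/(S_up−S_dn) = (43.5687−0.0000)/(171.4140−142.5780) = 1.5109. V = [p*·43.5687 + (1−p*)·0.0000]/1.01 = 28.7582. B = V − Δ·S = -213.2902.
(1,1): S=192.6000. Δ = (V_up−V_dn)/(S_up−S_dn) = (87.1374−43.5687)/(206.0820−171.4140) = 1.2567. V = [p*·87.1374 + (1−p*)·43.5687]/1.01 = 71.8956. B = V − Δ·S = -170.1528.
(0,0): S=180.0000. Δ = (V_up−V_dn)/(S_up−S_dn) = (71.8956−28.7582)/(192.6000−160.2000) = 1.3314. V = [p*·71.8956 + (1−p*)·28.7582]/1.01 = 56.9470. B = V − Δ·S = -182.7049.
The time-0 hedge costs 56.9470, which is the no-arbitrage price.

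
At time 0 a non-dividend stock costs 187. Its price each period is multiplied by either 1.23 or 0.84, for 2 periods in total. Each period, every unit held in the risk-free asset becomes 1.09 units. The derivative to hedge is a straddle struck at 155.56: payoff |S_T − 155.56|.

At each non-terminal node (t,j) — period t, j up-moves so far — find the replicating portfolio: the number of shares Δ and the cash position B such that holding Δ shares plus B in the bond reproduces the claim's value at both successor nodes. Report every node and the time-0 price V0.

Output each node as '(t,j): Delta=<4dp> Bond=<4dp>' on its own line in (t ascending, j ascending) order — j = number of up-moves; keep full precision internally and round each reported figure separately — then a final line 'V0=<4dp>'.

Since d<R<u, set p* = (R−d)/(u−d) = 0.6410; price each node as the discounted p*-expectation of its children.
Payoff layer (t=2): V(2,0)=23.6128, V(2,1)=37.6484, V(2,2)=127.3523
  t=1,j=0: stock 157.0800 → up 193.2084 (V=37.6484), down 131.9472 (V=23.6128). Price 29.9174; hedge Δ=0.2291, bond B=-6.0713.
  t=1,j=1: stock 230.0100 → up 282.9123 (V=127.3523), down 193.2084 (V=37.6484). Price 87.2944; hedge Δ=1.0000, bond B=-142.7156.
  t=0,j=0: stock 187.0000 → up 230.0100 (V=87.2944), down 157.0800 (V=29.9174). Price 61.1904; hedge Δ=0.7867, bond B=-85.9301.
Check: Δ(0,0)·S0 + B(0,0) = 61.1904 = V0.

(0,0): Delta=0.7867 Bond=-85.9301
(1,0): Delta=0.2291 Bond=-6.0713
(1,1): Delta=1.0000 Bond=-142.7156
V0=61.1904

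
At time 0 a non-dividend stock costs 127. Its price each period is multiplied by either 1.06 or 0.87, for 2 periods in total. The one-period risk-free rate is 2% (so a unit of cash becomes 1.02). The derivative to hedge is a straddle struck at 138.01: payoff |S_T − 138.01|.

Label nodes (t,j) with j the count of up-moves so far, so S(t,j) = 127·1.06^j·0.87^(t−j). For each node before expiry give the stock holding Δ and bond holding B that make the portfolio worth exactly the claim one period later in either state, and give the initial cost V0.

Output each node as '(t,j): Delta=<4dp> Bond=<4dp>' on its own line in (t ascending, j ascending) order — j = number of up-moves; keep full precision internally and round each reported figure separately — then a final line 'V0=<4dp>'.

No-arbitrage ⇒ martingale measure with p* = (R−d)/(u−d) = 0.7895.
Payoff layer (t=2): V(2,0)=41.8837, V(2,1)=20.8906, V(2,2)=4.6872
Node (1,0) S=110.4900: V=(p*·20.8906+(1−p*)·41.8837)/1.02=24.8139; Δ=(20.8906−41.8837)/(117.1194−96.1263)=-1.0000; B=V−Δ·S=135.3039
Node (1,1) S=134.6200: V=(p*·4.6872+(1−p*)·20.8906)/1.02=7.9396; Δ=(4.6872−20.8906)/(142.6972−117.1194)=-0.6335; B=V−Δ·S=93.2207
Node (0,0) S=127.0000: V=(p*·7.9396+(1−p*)·24.8139)/1.02=11.2668; Δ=(7.9396−24.8139)/(134.6200−110.4900)=-0.6993; B=V−Δ·S=100.0788
Check: Δ(0,0)·S0 + B(0,0) = 11.2668 = V0.

(0,0): Delta=-0.6993 Bond=100.0788
(1,0): Delta=-1.0000 Bond=135.3039
(1,1): Delta=-0.6335 Bond=93.2207
V0=11.2668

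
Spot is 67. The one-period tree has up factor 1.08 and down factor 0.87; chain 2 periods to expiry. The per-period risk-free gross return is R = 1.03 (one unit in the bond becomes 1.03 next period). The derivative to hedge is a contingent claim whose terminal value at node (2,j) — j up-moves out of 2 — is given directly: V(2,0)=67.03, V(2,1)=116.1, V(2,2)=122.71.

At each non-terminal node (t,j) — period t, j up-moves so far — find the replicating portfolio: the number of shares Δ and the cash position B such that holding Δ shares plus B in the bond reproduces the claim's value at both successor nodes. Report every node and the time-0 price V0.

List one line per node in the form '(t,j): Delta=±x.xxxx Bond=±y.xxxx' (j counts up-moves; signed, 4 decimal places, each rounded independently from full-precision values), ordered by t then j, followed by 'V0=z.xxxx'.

(0,0): Delta=1.1537 Bond=33.1323
(1,0): Delta=4.0087 Bond=-132.2913
(1,1): Delta=0.4350 Bond=86.1318
V0=110.4302

The replicating-portfolio and risk-neutral prices coincide; use p* = (1.03−0.87)/(1.08−0.87) = 0.7619 for the latter.
At expiry t=2: V(2,0)=67.0300, V(2,1)=116.1000, V(2,2)=122.7100
(1,0): S=58.2900. Δ = (V_up−V_dn)/(S_up−S_dn) = (116.1000−67.0300)/(62.9532−50.7123) = 4.0087. V = [p*·116.1000 + (1−p*)·67.0300]/1.03 = 101.3754. B = V − Δ·S = -132.2913.
(1,1): S=72.3600. Δ = (V_up−V_dn)/(S_up−S_dn) = (122.7100−116.1000)/(78.1488−62.9532) = 0.4350. V = [p*·122.7100 + (1−p*)·116.1000]/1.03 = 117.6080. B = V − Δ·S = 86.1318.
(0,0): S=67.0000. Δ = (V_up−V_dn)/(S_up−S_dn) = (117.6080−101.3754)/(72.3600−58.2900) = 1.1537. V = [p*·117.6080 + (1−p*)·101.3754]/1.03 = 110.4302. B = V − Δ·S = 33.1323.
Check: Δ(0,0)·S0 + B(0,0) = 110.4302 = V0.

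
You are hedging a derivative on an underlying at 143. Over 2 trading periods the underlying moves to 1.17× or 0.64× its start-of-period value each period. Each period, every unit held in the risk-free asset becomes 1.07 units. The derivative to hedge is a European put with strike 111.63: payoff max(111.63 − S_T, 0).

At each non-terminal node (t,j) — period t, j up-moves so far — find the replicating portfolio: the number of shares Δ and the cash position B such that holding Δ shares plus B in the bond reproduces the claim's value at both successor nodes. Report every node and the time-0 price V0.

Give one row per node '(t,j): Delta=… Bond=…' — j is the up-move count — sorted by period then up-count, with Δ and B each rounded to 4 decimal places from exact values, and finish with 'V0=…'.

Under the risk-neutral measure, an up-move has probability p* = (R−d)/(u−d) = 0.8113 and values discount at R = 1.07.
Terminal values V(2,·): V(2,0)=53.0572, V(2,1)=4.5516, V(2,2)=0.0000
(1,0): S=91.5200. Δ = (V_up−V_dn)/(S_up−S_dn) = (4.5516−53.0572)/(107.0784−58.5728) = -1.0000. V = [p*·4.5516 + (1−p*)·53.0572]/1.07 = 12.8071. B = V − Δ·S = 104.3271.
(1,1): S=167.3100. Δ = (V_up−V_dn)/(S_up−S_dn) = (0.0000−4.5516)/(195.7527−107.0784) = -0.0513. V = [p*·0.0000 + (1−p*)·4.5516]/1.07 = 0.8026. B = V − Δ·S = 9.3905.
(0,0): S=143.0000. Δ = (V_up−V_dn)/(S_up−S_dn) = (0.8026−12.8071)/(167.3100−91.5200) = -0.1584. V = [p*·0.8026 + (1−p*)·12.8071]/1.07 = 2.8669. B = V − Δ·S = 25.5169.
Each (Δ,B) replicates both successor values, so the strategy is self-financing and V0 is arbitrage-free.

(0,0): Delta=-0.1584 Bond=25.5169
(1,0): Delta=-1.0000 Bond=104.3271
(1,1): Delta=-0.0513 Bond=9.3905
V0=2.8669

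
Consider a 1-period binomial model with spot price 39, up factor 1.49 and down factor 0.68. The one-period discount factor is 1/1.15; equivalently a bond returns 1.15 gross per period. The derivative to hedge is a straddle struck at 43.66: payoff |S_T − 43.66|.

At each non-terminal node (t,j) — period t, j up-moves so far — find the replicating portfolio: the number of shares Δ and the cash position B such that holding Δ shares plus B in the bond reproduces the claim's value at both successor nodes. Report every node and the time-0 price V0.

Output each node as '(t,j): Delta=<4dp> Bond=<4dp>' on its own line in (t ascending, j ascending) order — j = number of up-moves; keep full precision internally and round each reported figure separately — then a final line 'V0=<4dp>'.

No-arbitrage ⇒ martingale measure with p* = (R−d)/(u−d) = 0.5802.
Payoff layer (t=1): V(1,0)=17.1400, V(1,1)=14.4500
Node (0,0) S=39.0000: V=(p*·14.4500+(1−p*)·17.1400)/1.15=13.5471; Δ=(14.4500−17.1400)/(58.1100−26.5200)=-0.0852; B=V−Δ·S=16.8681
Self-financing check: at every node Δ·S+B equals the discounted successor values.

(0,0): Delta=-0.0852 Bond=16.8681
V0=13.5471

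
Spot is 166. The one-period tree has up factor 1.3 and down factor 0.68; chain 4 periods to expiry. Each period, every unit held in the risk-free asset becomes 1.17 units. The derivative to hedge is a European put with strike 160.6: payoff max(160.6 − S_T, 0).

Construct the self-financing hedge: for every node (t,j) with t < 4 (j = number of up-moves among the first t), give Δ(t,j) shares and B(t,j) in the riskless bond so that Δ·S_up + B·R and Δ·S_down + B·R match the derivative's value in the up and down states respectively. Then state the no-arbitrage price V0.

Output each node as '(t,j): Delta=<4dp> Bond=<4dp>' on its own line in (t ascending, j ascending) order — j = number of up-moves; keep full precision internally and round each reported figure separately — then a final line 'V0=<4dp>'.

(0,0): Delta=-0.1145 Bond=23.2989
(1,0): Delta=-0.4302 Bond=62.8915
(1,1): Delta=-0.0707 Bond=17.8063
(2,0): Delta=-1.0000 Bond=117.3205
(2,1): Delta=-0.3511 Bond=61.9793
(2,2): Delta=-0.0318 Bond=9.9171
(3,0): Delta=-1.0000 Bond=137.2650
(3,1): Delta=-1.0000 Bond=137.2650
(3,2): Delta=-0.2611 Bond=55.3375
(3,3): Delta=0.0000 Bond=0.0000
V0=4.2864

Since d<R<u, set p* = (R−d)/(u−d) = 0.7903; price each node as the discounted p*-expectation of its children.
Terminal payoffs: V(4,0)=125.1069, V(4,1)=92.7456, V(4,2)=30.8783, V(4,3)=0.0000, V(4,4)=0.0000
Node (3,0) S=52.1957: V=(p*·92.7456+(1−p*)·125.1069)/1.17=85.0692; Δ=(92.7456−125.1069)/(67.8544−35.4931)=-1.0000; B=V−Δ·S=137.2650
Node (3,1) S=99.7859: V=(p*·30.8783+(1−p*)·92.7456)/1.17=37.4790; Δ=(30.8783−92.7456)/(129.7217−67.8544)=-1.0000; B=V−Δ·S=137.2650
Node (3,2) S=190.7672: V=(p*·0.0000+(1−p*)·30.8783)/1.17=5.5337; Δ=(0.0000−30.8783)/(247.9974−129.7217)=-0.2611; B=V−Δ·S=55.3375
Node (3,3) S=364.7020: V=(p*·0.0000+(1−p*)·0.0000)/1.17=0.0000; Δ=(0.0000−0.0000)/(474.1126−247.9974)=0.0000; B=V−Δ·S=0.0000
Node (2,0) S=76.7584: V=(p*·37.4790+(1−p*)·85.0692)/1.17=40.5621; Δ=(37.4790−85.0692)/(99.7859−52.1957)=-1.0000; B=V−Δ·S=117.3205
Node (2,1) S=146.7440: V=(p*·5.5337+(1−p*)·37.4790)/1.17=10.4547; Δ=(5.5337−37.4790)/(190.7672−99.7859)=-0.3511; B=V−Δ·S=61.9793
Node (2,2) S=280.5400: V=(p*·0.0000+(1−p*)·5.5337)/1.17=0.9917; Δ=(0.0000−5.5337)/(364.7020−190.7672)=-0.0318; B=V−Δ·S=9.9171
Node (1,0) S=112.8800: V=(p*·10.4547+(1−p*)·40.5621)/1.17=14.3312; Δ=(10.4547−40.5621)/(146.7440−76.7584)=-0.4302; B=V−Δ·S=62.8915
Node (1,1) S=215.8000: V=(p*·0.9917+(1−p*)·10.4547)/1.17=2.5435; Δ=(0.9917−10.4547)/(280.5400−146.7440)=-0.0707; B=V−Δ·S=17.8063
Node (0,0) S=166.0000: V=(p*·2.5435+(1−p*)·14.3312)/1.17=4.2864; Δ=(2.5435−14.3312)/(215.8000−112.8800)=-0.1145; B=V−Δ·S=23.2989
The time-0 hedge costs 4.2864, which is the no-arbitrage price.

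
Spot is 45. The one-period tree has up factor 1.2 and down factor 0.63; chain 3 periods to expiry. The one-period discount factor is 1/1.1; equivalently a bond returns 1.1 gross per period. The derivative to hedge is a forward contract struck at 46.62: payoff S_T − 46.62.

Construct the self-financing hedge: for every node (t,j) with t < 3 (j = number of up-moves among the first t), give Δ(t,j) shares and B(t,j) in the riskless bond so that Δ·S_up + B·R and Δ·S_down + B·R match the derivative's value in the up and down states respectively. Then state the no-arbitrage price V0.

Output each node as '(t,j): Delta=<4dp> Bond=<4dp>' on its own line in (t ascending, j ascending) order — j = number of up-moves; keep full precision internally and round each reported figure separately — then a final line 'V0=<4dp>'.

No-arbitrage ⇒ martingale measure with p* = (R−d)/(u−d) = 0.8246.
Terminal values V(3,·): V(3,0)=-35.3679, V(3,1)=-25.1874, V(3,2)=-5.7960, V(3,3)=31.1400
(2,0): S=17.8605. Δ = (V_up−V_dn)/(S_up−S_dn) = (-25.1874−-35.3679)/(21.4326−11.2521) = 1.0000. V = [p*·-25.1874 + (1−p*)·-35.3679]/1.1 = -24.5213. B = V − Δ·S = -42.3818.
(2,1): S=34.0200. Δ = (V_up−V_dn)/(S_up−S_dn) = (-5.7960−-25.1874)/(40.8240−21.4326) = 1.0000. V = [p*·-5.7960 + (1−p*)·-25.1874]/1.1 = -8.3618. B = V − Δ·S = -42.3818.
(2,2): S=64.8000. Δ = (V_up−V_dn)/(S_up−S_dn) = (31.1400−-5.7960)/(77.7600−40.8240) = 1.0000. V = [p*·31.1400 + (1−p*)·-5.7960]/1.1 = 22.4182. B = V − Δ·S = -42.3818.
(1,0): S=28.3500. Δ = (V_up−V_dn)/(S_up−S_dn) = (-8.3618−-24.5213)/(34.0200−17.8605) = 1.0000. V = [p*·-8.3618 + (1−p*)·-24.5213]/1.1 = -10.1789. B = V − Δ·S = -38.5289.
(1,1): S=54.0000. Δ = (V_up−V_dn)/(S_up−S_dn) = (22.4182−-8.3618)/(64.8000−34.0200) = 1.0000. V = [p*·22.4182 + (1−p*)·-8.3618]/1.1 = 15.4711. B = V − Δ·S = -38.5289.
(0,0): S=45.0000. Δ = (V_up−V_dn)/(S_up−S_dn) = (15.4711−-10.1789)/(54.0000−28.3500) = 1.0000. V = [p*·15.4711 + (1−p*)·-10.1789]/1.1 = 9.9737. B = V − Δ·S = -35.0263.
The time-0 hedge costs 9.9737, which is the no-arbitrage price.

(0,0): Delta=1.0000 Bond=-35.0263
(1,0): Delta=1.0000 Bond=-38.5289
(1,1): Delta=1.0000 Bond=-38.5289
(2,0): Delta=1.0000 Bond=-42.3818
(2,1): Delta=1.0000 Bond=-42.3818
(2,2): Delta=1.0000 Bond=-42.3818
V0=9.9737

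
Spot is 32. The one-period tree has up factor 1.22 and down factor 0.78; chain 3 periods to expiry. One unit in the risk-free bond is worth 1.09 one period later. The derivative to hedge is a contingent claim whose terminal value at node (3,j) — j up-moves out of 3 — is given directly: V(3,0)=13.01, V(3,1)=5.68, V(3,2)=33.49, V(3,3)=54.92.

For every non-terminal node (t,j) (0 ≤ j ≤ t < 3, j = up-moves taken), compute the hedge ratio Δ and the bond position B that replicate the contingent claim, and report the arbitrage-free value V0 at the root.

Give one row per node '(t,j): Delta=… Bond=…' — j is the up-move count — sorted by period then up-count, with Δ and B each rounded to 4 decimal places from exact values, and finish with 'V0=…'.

No-arbitrage ⇒ martingale measure with p* = (R−d)/(u−d) = 0.7045.
Terminal payoffs: V(3,0)=13.0100, V(3,1)=5.6800, V(3,2)=33.4900, V(3,3)=54.9200
Node (2,0) S=19.4688: V=(p*·5.6800+(1−p*)·13.0100)/1.09=7.1979; Δ=(5.6800−13.0100)/(23.7519−15.1857)=-0.8557; B=V−Δ·S=23.8570
Node (2,1) S=30.4512: V=(p*·33.4900+(1−p*)·5.6800)/1.09=23.1866; Δ=(33.4900−5.6800)/(37.1505−23.7519)=2.0756; B=V−Δ·S=-40.0179
Node (2,2) S=47.6288: V=(p*·54.9200+(1−p*)·33.4900)/1.09=44.5765; Δ=(54.9200−33.4900)/(58.1071−37.1505)=1.0226; B=V−Δ·S=-4.1280
Node (1,0) S=24.9600: V=(p*·23.1866+(1−p*)·7.1979)/1.09=16.9382; Δ=(23.1866−7.1979)/(30.4512−19.4688)=1.4559; B=V−Δ·S=-19.3998
Node (1,1) S=39.0400: V=(p*·44.5765+(1−p*)·23.1866)/1.09=35.0980; Δ=(44.5765−23.1866)/(47.6288−30.4512)=1.2452; B=V−Δ·S=-13.5155
Node (0,0) S=32.0000: V=(p*·35.0980+(1−p*)·16.9382)/1.09=27.2776; Δ=(35.0980−16.9382)/(39.0400−24.9600)=1.2898; B=V−Δ·S=-13.9945
Each (Δ,B) replicates both successor values, so the strategy is self-financing and V0 is arbitrage-free.

(0,0): Delta=1.2898 Bond=-13.9945
(1,0): Delta=1.4559 Bond=-19.3998
(1,1): Delta=1.2452 Bond=-13.5155
(2,0): Delta=-0.8557 Bond=23.8570
(2,1): Delta=2.0756 Bond=-40.0179
(2,2): Delta=1.0226 Bond=-4.1280
V0=27.2776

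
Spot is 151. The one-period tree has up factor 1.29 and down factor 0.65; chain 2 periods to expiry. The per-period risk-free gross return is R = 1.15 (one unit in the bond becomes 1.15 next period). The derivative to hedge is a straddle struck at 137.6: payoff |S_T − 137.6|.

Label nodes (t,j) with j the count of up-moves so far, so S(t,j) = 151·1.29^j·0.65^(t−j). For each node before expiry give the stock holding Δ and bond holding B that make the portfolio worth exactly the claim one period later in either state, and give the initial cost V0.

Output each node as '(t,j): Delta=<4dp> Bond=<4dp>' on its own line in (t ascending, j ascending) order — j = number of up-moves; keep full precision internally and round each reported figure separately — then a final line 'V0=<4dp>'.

Since d<R<u, set p* = (R−d)/(u−d) = 0.7812; price each node as the discounted p*-expectation of its children.
At expiry t=2: V(2,0)=73.8025, V(2,1)=10.9865, V(2,2)=113.6791
Node (1,0) S=98.1500: V=(p*·10.9865+(1−p*)·73.8025)/1.15=21.5022; Δ=(10.9865−73.8025)/(126.6135−63.7975)=-1.0000; B=V−Δ·S=119.6522
Node (1,1) S=194.7900: V=(p*·113.6791+(1−p*)·10.9865)/1.15=79.3175; Δ=(113.6791−10.9865)/(251.2791−126.6135)=0.8237; B=V−Δ·S=-81.1397
Node (0,0) S=151.0000: V=(p*·79.3175+(1−p*)·21.5022)/1.15=57.9742; Δ=(79.3175−21.5022)/(194.7900−98.1500)=0.5983; B=V−Δ·S=-32.3622
The time-0 hedge costs 57.9742, which is the no-arbitrage price.

(0,0): Delta=0.5983 Bond=-32.3622
(1,0): Delta=-1.0000 Bond=119.6522
(1,1): Delta=0.8237 Bond=-81.1397
V0=57.9742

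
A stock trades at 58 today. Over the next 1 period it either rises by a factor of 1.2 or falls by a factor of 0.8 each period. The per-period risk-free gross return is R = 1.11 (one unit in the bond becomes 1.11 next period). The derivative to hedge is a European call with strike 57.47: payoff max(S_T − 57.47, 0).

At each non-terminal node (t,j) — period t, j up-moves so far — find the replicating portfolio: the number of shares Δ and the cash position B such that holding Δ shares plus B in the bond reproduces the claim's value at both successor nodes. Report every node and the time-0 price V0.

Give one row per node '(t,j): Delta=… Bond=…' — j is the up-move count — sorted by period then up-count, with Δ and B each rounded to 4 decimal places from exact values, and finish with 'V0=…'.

Since d<R<u, set p* = (R−d)/(u−d) = 0.7750; price each node as the discounted p*-expectation of its children.
Terminal values V(1,·): V(1,0)=0.0000, V(1,1)=12.1300
  t=0,j=0: stock 58.0000 → up 69.6000 (V=12.1300), down 46.4000 (V=0.0000). Price 8.4691; hedge Δ=0.5228, bond B=-21.8559.
Check: Δ(0,0)·S0 + B(0,0) = 8.4691 = V0.

(0,0): Delta=0.5228 Bond=-21.8559
V0=8.4691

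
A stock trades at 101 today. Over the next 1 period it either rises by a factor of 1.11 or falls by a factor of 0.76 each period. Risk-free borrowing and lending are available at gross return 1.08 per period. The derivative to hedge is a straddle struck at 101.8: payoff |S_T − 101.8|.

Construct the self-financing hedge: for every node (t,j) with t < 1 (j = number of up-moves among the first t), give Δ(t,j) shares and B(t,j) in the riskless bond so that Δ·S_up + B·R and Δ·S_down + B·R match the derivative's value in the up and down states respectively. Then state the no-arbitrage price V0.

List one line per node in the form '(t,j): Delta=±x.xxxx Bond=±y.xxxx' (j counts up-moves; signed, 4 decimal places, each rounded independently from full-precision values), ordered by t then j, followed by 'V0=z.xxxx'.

(0,0): Delta=-0.4167 Bond=52.8011
V0=10.7153

No-arbitrage ⇒ martingale measure with p* = (R−d)/(u−d) = 0.9143.
Terminal values V(1,·): V(1,0)=25.0400, V(1,1)=10.3100
Node (0,0) S=101.0000: V=(p*·10.3100+(1−p*)·25.0400)/1.08=10.7153; Δ=(10.3100−25.0400)/(112.1100−76.7600)=-0.4167; B=V−Δ·S=52.8011
Each (Δ,B) replicates both successor values, so the strategy is self-financing and V0 is arbitrage-free.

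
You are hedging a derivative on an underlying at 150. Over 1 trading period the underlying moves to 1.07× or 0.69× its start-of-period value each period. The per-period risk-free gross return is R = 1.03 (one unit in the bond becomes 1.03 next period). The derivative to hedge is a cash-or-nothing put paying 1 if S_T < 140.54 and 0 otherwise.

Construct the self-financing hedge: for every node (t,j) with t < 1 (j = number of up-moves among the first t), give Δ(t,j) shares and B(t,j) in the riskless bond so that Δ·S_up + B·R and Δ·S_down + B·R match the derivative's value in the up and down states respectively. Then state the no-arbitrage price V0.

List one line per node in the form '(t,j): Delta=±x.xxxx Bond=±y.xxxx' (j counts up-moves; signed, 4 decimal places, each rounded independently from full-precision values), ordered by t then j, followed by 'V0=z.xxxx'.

(0,0): Delta=-0.0175 Bond=2.7338
V0=0.1022

Under the risk-neutral measure, an up-move has probability p* = (R−d)/(u−d) = 0.8947 and values discount at R = 1.03.
Payoff layer (t=1): V(1,0)=1.0000, V(1,1)=0.0000
Node (0,0) S=150.0000: V=(p*·0.0000+(1−p*)·1.0000)/1.03=0.1022; Δ=(0.0000−1.0000)/(160.5000−103.5000)=-0.0175; B=V−Δ·S=2.7338
Root portfolio cost Δ·150+B reproduces V0=0.1022.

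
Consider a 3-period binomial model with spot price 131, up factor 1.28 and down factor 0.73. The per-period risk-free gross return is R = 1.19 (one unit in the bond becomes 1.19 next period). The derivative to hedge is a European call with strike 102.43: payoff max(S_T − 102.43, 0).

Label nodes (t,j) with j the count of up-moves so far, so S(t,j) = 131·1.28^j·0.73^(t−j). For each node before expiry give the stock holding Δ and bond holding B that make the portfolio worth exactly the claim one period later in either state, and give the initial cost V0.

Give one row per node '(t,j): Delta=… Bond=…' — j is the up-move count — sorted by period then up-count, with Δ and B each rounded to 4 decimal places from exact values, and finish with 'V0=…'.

(0,0): Delta=0.9549 Bond=-54.2140
(1,0): Delta=0.7249 Bond=-42.5268
(1,1): Delta=0.9805 Bond=-68.8167
(2,0): Delta=0.0000 Bond=0.0000
(2,1): Delta=0.8058 Bond=-60.5082
(2,2): Delta=1.0000 Bond=-86.0756
V0=70.8715

The replicating-portfolio and risk-neutral prices coincide; use p* = (1.19−0.73)/(1.28−0.73) = 0.8364 for the latter.
At expiry t=3: V(3,0)=0.0000, V(3,1)=0.0000, V(3,2)=54.2502, V(3,3)=172.2969
(2,0): S=69.8099. Δ = (V_up−V_dn)/(S_up−S_dn) = (0.0000−0.0000)/(89.3567−50.9612) = 0.0000. V = [p*·0.0000 + (1−p*)·0.0000]/1.19 = 0.0000. B = V − Δ·S = 0.0000.
(2,1): S=122.4064. Δ = (V_up−V_dn)/(S_up−S_dn) = (54.2502−0.0000)/(156.6802−89.3567) = 0.8058. V = [p*·54.2502 + (1−p*)·0.0000]/1.19 = 38.1285. B = V − Δ·S = -60.5082.
(2,2): S=214.6304. Δ = (V_up−V_dn)/(S_up−S_dn) = (172.2969−54.2502)/(274.7269−156.6802) = 1.0000. V = [p*·172.2969 + (1−p*)·54.2502]/1.19 = 128.5548. B = V − Δ·S = -86.0756.
(1,0): S=95.6300. Δ = (V_up−V_dn)/(S_up−S_dn) = (38.1285−0.0000)/(122.4064−69.8099) = 0.7249. V = [p*·38.1285 + (1−p*)·0.0000]/1.19 = 26.7977. B = V − Δ·S = -42.5268.
(1,1): S=167.6800. Δ = (V_up−V_dn)/(S_up−S_dn) = (128.5548−38.1285)/(214.6304−122.4064) = 0.9805. V = [p*·128.5548 + (1−p*)·38.1285]/1.19 = 95.5947. B = V − Δ·S = -68.8167.
(0,0): S=131.0000. Δ = (V_up−V_dn)/(S_up−S_dn) = (95.5947−26.7977)/(167.6800−95.6300) = 0.9549. V = [p*·95.5947 + (1−p*)·26.7977]/1.19 = 70.8715. B = V − Δ·S = -54.2140.
Self-financing check: at every node Δ·S+B equals the discounted successor values.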